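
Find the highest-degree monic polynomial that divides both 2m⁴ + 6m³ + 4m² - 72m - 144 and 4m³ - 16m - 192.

Apply the Euclidean algorithm:
  2m⁴ + 6m³ + 4m² - 72m - 144 = ((1/2)m + 3/2)(4m³ - 16m - 192) + (12m² + 48m + 144)
  4m³ - 16m - 192 = ((1/3)m - 4/3)(12m² + 48m + 144) + (0)
Last nonzero remainder: 12m² + 48m + 144. Dividing through by 12 gives the monic gcd m² + 4m + 12.

m² + 4m + 12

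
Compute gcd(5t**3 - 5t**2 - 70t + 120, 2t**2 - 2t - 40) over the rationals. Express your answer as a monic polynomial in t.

t + 4

Apply the Euclidean algorithm:
  5t**3 - 5t**2 - 70t + 120 = ((5/2)t)(2t**2 - 2t - 40) + (30t + 120)
  2t**2 - 2t - 40 = ((1/15)t - 1/3)(30t + 120) + (0)
Last nonzero remainder: 30t + 120. Dividing through by 30 gives the monic gcd t + 4.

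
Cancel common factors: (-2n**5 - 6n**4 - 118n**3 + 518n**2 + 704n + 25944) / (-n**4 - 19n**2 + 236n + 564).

Euclidean algorithm in ℚ[n]:
  -2n**5 - 6n**4 - 118n**3 + 518n**2 + 704n + 25944 = (2n + 6)(-n**4 - 19n**2 + 236n + 564) + (-80n**3 + 160n**2 - 1840n + 22560)
  -n**4 - 19n**2 + 236n + 564 = ((1/80)n + 1/40)(-80n**3 + 160n**2 - 1840n + 22560) + (0)
Last nonzero remainder: -80n**3 + 160n**2 - 1840n + 22560. Dividing through by -80 gives the monic gcd n**3 - 2n**2 + 23n - 282.
Cancel n**3 - 2n**2 + 23n - 282 from numerator and denominator to get the reduced form.

(2n**2 + 10n + 92)/(n + 2)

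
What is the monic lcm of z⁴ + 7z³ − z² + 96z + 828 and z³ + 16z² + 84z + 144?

Repeated division with remainder:
  z⁴ + 7z³ − z² + 96z + 828 = (z − 9)(z³ + 16z² + 84z + 144) + (59z² + 708z + 2124)
  z³ + 16z² + 84z + 144 = ((1/59)z + 4/59)(59z² + 708z + 2124) + (0)
Last nonzero remainder: 59z² + 708z + 2124. Dividing through by 59 gives the monic gcd z² + 12z + 36.
Then lcm(f, g) = f·g / gcd(f, g); expanding and making the result monic gives the answer.

z⁵ + 11z⁴ + 27z³ + 92z² + 1212z + 3312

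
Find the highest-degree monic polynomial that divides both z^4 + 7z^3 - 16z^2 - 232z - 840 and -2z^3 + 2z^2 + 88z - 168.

Apply the Euclidean algorithm:
  z^4 + 7z^3 - 16z^2 - 232z - 840 = (-(1/2)z - 4)(-2z^3 + 2z^2 + 88z - 168) + (36z^2 + 36z - 1512)
  -2z^3 + 2z^2 + 88z - 168 = (-(1/18)z + 1/9)(36z^2 + 36z - 1512) + (0)
Last nonzero remainder: 36z^2 + 36z - 1512. Dividing through by 36 gives the monic gcd z^2 + z - 42.

z^2 + z - 42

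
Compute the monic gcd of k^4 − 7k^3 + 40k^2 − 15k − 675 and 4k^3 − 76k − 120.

k^2 − 2k − 15

Apply the Euclidean algorithm:
  k^4 − 7k^3 + 40k^2 − 15k − 675 = ((1/4)k − 7/4)(4k^3 − 76k − 120) + (59k^2 − 118k − 885)
  4k^3 − 76k − 120 = ((4/59)k + 8/59)(59k^2 − 118k − 885) + (0)
Last nonzero remainder: 59k^2 − 118k − 885. Dividing through by 59 gives the monic gcd k^2 − 2k − 15.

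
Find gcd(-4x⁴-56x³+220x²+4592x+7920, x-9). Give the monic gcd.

By polynomial division,
  -4x⁴-56x³+220x²+4592x+7920 = (-4x³-92x²-608x-880)(x-9) + (0)
The last nonzero remainder x-9 is already monic.

x-9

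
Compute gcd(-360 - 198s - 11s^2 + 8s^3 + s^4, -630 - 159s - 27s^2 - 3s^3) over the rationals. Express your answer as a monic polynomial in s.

6 + s

Apply the Euclidean algorithm:
  s^4 + 8s^3 - 11s^2 - 198s - 360 = (-(1/3)s + 1/3)(-3s^3 - 27s^2 - 159s - 630) + (-55s^2 - 355s - 150)
  -3s^3 - 27s^2 - 159s - 630 = ((3/55)s + 84/605)(-55s^2 - 355s - 150) + (-(12285/121)s - 73710/121)
  -55s^2 - 355s - 150 = ((1331/2457)s + 605/2457)(-(12285/121)s - 73710/121) + (0)
Last nonzero remainder: -(12285/121)s - 73710/121. Dividing through by -12285/121 gives the monic gcd s + 6.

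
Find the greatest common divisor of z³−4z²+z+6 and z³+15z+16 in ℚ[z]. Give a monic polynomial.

Euclidean algorithm in ℚ[z]:
  z³−4z²+z+6 = (z³+15z+16) + (−4z²−14z−10)
  z³+15z+16 = (−(1/4)z+7/8)(−4z²−14z−10) + ((99/4)z+99/4)
  −4z²−14z−10 = (−(16/99)z−40/99)((99/4)z+99/4) + (0)
Last nonzero remainder: (99/4)z+99/4. Dividing through by 99/4 gives the monic gcd z+1.

z+1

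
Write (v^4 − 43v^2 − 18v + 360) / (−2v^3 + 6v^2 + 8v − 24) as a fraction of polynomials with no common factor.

Repeated division with remainder:
  v^4 − 43v^2 − 18v + 360 = (−(1/2)v − 3/2)(−2v^3 + 6v^2 + 8v − 24) + (−30v^2 − 18v + 324)
  −2v^3 + 6v^2 + 8v − 24 = ((1/15)v − 6/25)(−30v^2 − 18v + 324) + (−(448/25)v + 1344/25)
  −30v^2 − 18v + 324 = ((375/224)v + 675/112)(−(448/25)v + 1344/25) + (0)
Last nonzero remainder: −(448/25)v + 1344/25. Dividing through by −448/25 gives the monic gcd v − 3.
Cancel v − 3 from numerator and denominator to get the reduced form.

(−v^3 − 3v^2 + 34v + 120)/(2v^2 − 8)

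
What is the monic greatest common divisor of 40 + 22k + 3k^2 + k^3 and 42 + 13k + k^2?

1

Apply the Euclidean algorithm:
  k^3 + 3k^2 + 22k + 40 = (k - 10)(k^2 + 13k + 42) + (110k + 460)
  k^2 + 13k + 42 = ((1/110)k + 97/1210)(110k + 460) + (620/121)
  110k + 460 = ((1331/62)k + 2783/31)(620/121) + (0)
The last nonzero remainder is the constant 620/121, so the polynomials are coprime and gcd = 1.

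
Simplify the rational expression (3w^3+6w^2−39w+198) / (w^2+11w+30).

(3w^2−12w+33)/(w+5)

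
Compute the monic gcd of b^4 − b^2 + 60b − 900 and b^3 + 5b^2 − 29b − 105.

b − 5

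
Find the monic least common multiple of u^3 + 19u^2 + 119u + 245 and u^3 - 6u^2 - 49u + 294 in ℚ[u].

u^5 + 6u^4 - 86u^3 - 504u^2 + 1813u + 10290

Euclidean algorithm in ℚ[u]:
  u^3 + 19u^2 + 119u + 245 = (u^3 - 6u^2 - 49u + 294) + (25u^2 + 168u - 49)
  u^3 - 6u^2 - 49u + 294 = ((1/25)u - 318/625)(25u^2 + 168u - 49) + ((24024/625)u + 168168/625)
  25u^2 + 168u - 49 = ((15625/24024)u - 625/3432)((24024/625)u + 168168/625) + (0)
Last nonzero remainder: (24024/625)u + 168168/625. Dividing through by 24024/625 gives the monic gcd u + 7.
Then lcm(f, g) = f·g / gcd(f, g); expanding and making the result monic gives the answer.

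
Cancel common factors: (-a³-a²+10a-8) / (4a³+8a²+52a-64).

(-a²-2a+8)/(4a²+12a+64)

Apply the Euclidean algorithm:
  -a³-a²+10a-8 = (-1/4)(4a³+8a²+52a-64) + (a²+23a-24)
  4a³+8a²+52a-64 = (4a-84)(a²+23a-24) + (2080a-2080)
  a²+23a-24 = ((1/2080)a+3/260)(2080a-2080) + (0)
Last nonzero remainder: 2080a-2080. Dividing through by 2080 gives the monic gcd a-1.
Cancel a-1 from numerator and denominator to get the reduced form.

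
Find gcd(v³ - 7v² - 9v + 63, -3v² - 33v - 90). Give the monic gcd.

1

Apply the Euclidean algorithm:
  v³ - 7v² - 9v + 63 = (-(1/3)v + 6)(-3v² - 33v - 90) + (159v + 603)
  -3v² - 33v - 90 = (-(1/53)v - 382/2809)(159v + 603) + (-22464/2809)
  159v + 603 = (-(148877/7488)v - 188203/2496)(-22464/2809) + (0)
The last nonzero remainder is the constant -22464/2809, so the polynomials are coprime and gcd = 1.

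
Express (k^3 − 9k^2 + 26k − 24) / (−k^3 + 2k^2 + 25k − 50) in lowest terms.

(−k^2 + 7k − 12)/(k^2 − 25)

By polynomial division,
  k^3 − 9k^2 + 26k − 24 = (−1)(−k^3 + 2k^2 + 25k − 50) + (−7k^2 + 51k − 74)
  −k^3 + 2k^2 + 25k − 50 = ((1/7)k + 37/49)(−7k^2 + 51k − 74) + (−(144/49)k + 288/49)
  −7k^2 + 51k − 74 = ((343/144)k − 1813/144)(−(144/49)k + 288/49) + (0)
Last nonzero remainder: −(144/49)k + 288/49. Dividing through by −144/49 gives the monic gcd k − 2.
Cancel k − 2 from numerator and denominator to get the reduced form.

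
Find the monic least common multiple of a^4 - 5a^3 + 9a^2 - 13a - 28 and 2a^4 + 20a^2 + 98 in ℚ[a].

Apply the Euclidean algorithm:
  a^4 - 5a^3 + 9a^2 - 13a - 28 = (1/2)(2a^4 + 20a^2 + 98) + (-5a^3 - a^2 - 13a - 77)
  2a^4 + 20a^2 + 98 = (-(2/5)a + 2/25)(-5a^3 - a^2 - 13a - 77) + ((372/25)a^2 - (744/25)a + 2604/25)
  -5a^3 - a^2 - 13a - 77 = (-(125/372)a - 275/372)((372/25)a^2 - (744/25)a + 2604/25) + (0)
Last nonzero remainder: (372/25)a^2 - (744/25)a + 2604/25. Dividing through by 372/25 gives the monic gcd a^2 - 2a + 7.
Then lcm(f, g) = f·g / gcd(f, g); expanding and making the result monic gives the answer.

a^6 - 3a^5 + 6a^4 - 30a^3 + 9a^2 - 147a - 196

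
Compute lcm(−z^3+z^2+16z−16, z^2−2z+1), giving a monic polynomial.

z^4−2z^3−15z^2+32z−16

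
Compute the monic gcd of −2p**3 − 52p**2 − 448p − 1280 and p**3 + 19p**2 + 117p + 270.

p + 10

Apply the Euclidean algorithm:
  −2p**3 − 52p**2 − 448p − 1280 = (−2)(p**3 + 19p**2 + 117p + 270) + (−14p**2 − 214p − 740)
  p**3 + 19p**2 + 117p + 270 = (−(1/14)p − 13/49)(−14p**2 − 214p − 740) + ((361/49)p + 3610/49)
  −14p**2 − 214p − 740 = (−(686/361)p − 3626/361)((361/49)p + 3610/49) + (0)
Last nonzero remainder: (361/49)p + 3610/49. Dividing through by 361/49 gives the monic gcd p + 10.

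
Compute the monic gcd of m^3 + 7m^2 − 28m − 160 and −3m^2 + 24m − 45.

m − 5

Euclidean algorithm in ℚ[m]:
  m^3 + 7m^2 − 28m − 160 = (−(1/3)m − 5)(−3m^2 + 24m − 45) + (77m − 385)
  −3m^2 + 24m − 45 = (−(3/77)m + 9/77)(77m − 385) + (0)
Last nonzero remainder: 77m − 385. Dividing through by 77 gives the monic gcd m − 5.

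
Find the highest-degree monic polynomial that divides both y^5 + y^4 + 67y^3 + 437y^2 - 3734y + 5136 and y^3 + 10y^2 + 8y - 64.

y^2 + 6y - 16

Apply the Euclidean algorithm:
  y^5 + y^4 + 67y^3 + 437y^2 - 3734y + 5136 = (y^2 - 9y + 149)(y^3 + 10y^2 + 8y - 64) + (-917y^2 - 5502y + 14672)
  y^3 + 10y^2 + 8y - 64 = (-(1/917)y - 4/917)(-917y^2 - 5502y + 14672) + (0)
Last nonzero remainder: -917y^2 - 5502y + 14672. Dividing through by -917 gives the monic gcd y^2 + 6y - 16.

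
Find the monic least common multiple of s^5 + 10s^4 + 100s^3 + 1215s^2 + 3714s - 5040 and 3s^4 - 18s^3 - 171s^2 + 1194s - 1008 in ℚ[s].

s^7 - 3s^6 + 12s^5 + 335s^4 - 7881s^3 - 2292s^2 + 221508s - 211680

Repeated division with remainder:
  s^5 + 10s^4 + 100s^3 + 1215s^2 + 3714s - 5040 = ((1/3)s + 16/3)(3s^4 - 18s^3 - 171s^2 + 1194s - 1008) + (253s^3 + 1729s^2 - 2318s + 336)
  3s^4 - 18s^3 - 171s^2 + 1194s - 1008 = ((3/253)s - 9741/64009)(253s^3 + 1729s^2 - 2318s + 336) + ((7656012/64009)s^2 + (53592084/64009)s - 61248096/64009)
  253s^3 + 1729s^2 - 2318s + 336 = ((16194277/7656012)s - 64009/182286)((7656012/64009)s^2 + (53592084/64009)s - 61248096/64009) + (0)
Last nonzero remainder: (7656012/64009)s^2 + (53592084/64009)s - 61248096/64009. Dividing through by 7656012/64009 gives the monic gcd s^2 + 7s - 8.
Then lcm(f, g) = f·g / gcd(f, g); expanding and making the result monic gives the answer.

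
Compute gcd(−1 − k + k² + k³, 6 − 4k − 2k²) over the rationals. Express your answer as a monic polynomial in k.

−1 + k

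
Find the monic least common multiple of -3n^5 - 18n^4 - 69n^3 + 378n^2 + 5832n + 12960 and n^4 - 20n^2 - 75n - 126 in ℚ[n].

n^7 + 9n^6 + 48n^5 - 15n^4 - 2161n^3 - 11034n^2 - 26568n - 30240

Euclidean algorithm in ℚ[n]:
  -3n^5 - 18n^4 - 69n^3 + 378n^2 + 5832n + 12960 = (-3n - 18)(n^4 - 20n^2 - 75n - 126) + (-129n^3 - 207n^2 + 4104n + 10692)
  n^4 - 20n^2 - 75n - 126 = (-(1/129)n + 23/1849)(-129n^3 - 207n^2 + 4104n + 10692) + ((26605/1849)n^2 - (79815/1849)n - 478890/1849)
  -129n^3 - 207n^2 + 4104n + 10692 = (-(238521/26605)n - 1098306/26605)((26605/1849)n^2 - (79815/1849)n - 478890/1849) + (0)
Last nonzero remainder: (26605/1849)n^2 - (79815/1849)n - 478890/1849. Dividing through by 26605/1849 gives the monic gcd n^2 - 3n - 18.
Then lcm(f, g) = f·g / gcd(f, g); expanding and making the result monic gives the answer.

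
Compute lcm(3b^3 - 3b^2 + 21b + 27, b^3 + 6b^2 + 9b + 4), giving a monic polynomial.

Apply the Euclidean algorithm:
  3b^3 - 3b^2 + 21b + 27 = (3)(b^3 + 6b^2 + 9b + 4) + (-21b^2 - 6b + 15)
  b^3 + 6b^2 + 9b + 4 = (-(1/21)b - 40/147)(-21b^2 - 6b + 15) + ((396/49)b + 396/49)
  -21b^2 - 6b + 15 = (-(343/132)b + 245/132)((396/49)b + 396/49) + (0)
Last nonzero remainder: (396/49)b + 396/49. Dividing through by 396/49 gives the monic gcd b + 1.
Then lcm(f, g) = f·g / gcd(f, g); expanding and making the result monic gives the answer.

b^5 + 4b^4 + 6b^3 + 40b^2 + 73b + 36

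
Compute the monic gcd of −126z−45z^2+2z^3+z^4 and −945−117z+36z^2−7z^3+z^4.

By polynomial division,
  z^4+2z^3−45z^2−126z = (z^4−7z^3+36z^2−117z−945) + (9z^3−81z^2−9z+945)
  z^4−7z^3+36z^2−117z−945 = ((1/9)z+2/9)(9z^3−81z^2−9z+945) + (55z^2−220z−1155)
  9z^3−81z^2−9z+945 = ((9/55)z−9/11)(55z^2−220z−1155) + (0)
Last nonzero remainder: 55z^2−220z−1155. Dividing through by 55 gives the monic gcd z^2−4z−21.

−21−4z+z^2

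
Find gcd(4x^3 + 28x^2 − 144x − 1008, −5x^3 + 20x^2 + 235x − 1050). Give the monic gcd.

Euclidean algorithm in ℚ[x]:
  4x^3 + 28x^2 − 144x − 1008 = (−4/5)(−5x^3 + 20x^2 + 235x − 1050) + (44x^2 + 44x − 1848)
  −5x^3 + 20x^2 + 235x − 1050 = (−(5/44)x + 25/44)(44x^2 + 44x − 1848) + (0)
Last nonzero remainder: 44x^2 + 44x − 1848. Dividing through by 44 gives the monic gcd x^2 + x − 42.

x^2 + x − 42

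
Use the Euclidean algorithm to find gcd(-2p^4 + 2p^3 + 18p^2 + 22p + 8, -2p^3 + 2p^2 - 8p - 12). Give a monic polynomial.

Repeated division with remainder:
  -2p^4 + 2p^3 + 18p^2 + 22p + 8 = (p)(-2p^3 + 2p^2 - 8p - 12) + (26p^2 + 34p + 8)
  -2p^3 + 2p^2 - 8p - 12 = (-(1/13)p + 30/169)(26p^2 + 34p + 8) + (-(2268/169)p - 2268/169)
  26p^2 + 34p + 8 = (-(2197/1134)p - 338/567)(-(2268/169)p - 2268/169) + (0)
Last nonzero remainder: -(2268/169)p - 2268/169. Dividing through by -2268/169 gives the monic gcd p + 1.

p + 1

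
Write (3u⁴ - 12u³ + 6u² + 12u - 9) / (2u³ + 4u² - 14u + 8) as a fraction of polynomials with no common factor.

(3u² - 6u - 9)/(2u + 8)

By polynomial division,
  3u⁴ - 12u³ + 6u² + 12u - 9 = ((3/2)u - 9)(2u³ + 4u² - 14u + 8) + (63u² - 126u + 63)
  2u³ + 4u² - 14u + 8 = ((2/63)u + 8/63)(63u² - 126u + 63) + (0)
Last nonzero remainder: 63u² - 126u + 63. Dividing through by 63 gives the monic gcd u² - 2u + 1.
Cancel u² - 2u + 1 from numerator and denominator to get the reduced form.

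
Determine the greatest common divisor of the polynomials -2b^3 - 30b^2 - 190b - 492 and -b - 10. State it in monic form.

1

Repeated division with remainder:
  -2b^3 - 30b^2 - 190b - 492 = (2b^2 + 10b + 90)(-b - 10) + (408)
  -b - 10 = (-(1/408)b - 5/204)(408) + (0)
The last nonzero remainder is the constant 408, so the polynomials are coprime and gcd = 1.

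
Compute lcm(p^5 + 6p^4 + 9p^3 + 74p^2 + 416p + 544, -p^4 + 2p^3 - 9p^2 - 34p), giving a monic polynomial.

p^6 + 6p^5 + 9p^4 + 74p^3 + 416p^2 + 544p

Euclidean algorithm in ℚ[p]:
  p^5 + 6p^4 + 9p^3 + 74p^2 + 416p + 544 = (-p - 8)(-p^4 + 2p^3 - 9p^2 - 34p) + (16p^3 - 32p^2 + 144p + 544)
  -p^4 + 2p^3 - 9p^2 - 34p = (-(1/16)p)(16p^3 - 32p^2 + 144p + 544) + (0)
Last nonzero remainder: 16p^3 - 32p^2 + 144p + 544. Dividing through by 16 gives the monic gcd p^3 - 2p^2 + 9p + 34.
Then lcm(f, g) = f·g / gcd(f, g); expanding and making the result monic gives the answer.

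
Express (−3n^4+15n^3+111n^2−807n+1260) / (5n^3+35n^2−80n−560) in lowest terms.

(−3n^2+24n−45)/(5n+20)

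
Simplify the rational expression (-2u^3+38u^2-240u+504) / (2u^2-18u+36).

By polynomial division,
  -2u^3+38u^2-240u+504 = (-u+10)(2u^2-18u+36) + (-24u+144)
  2u^2-18u+36 = (-(1/12)u+1/4)(-24u+144) + (0)
Last nonzero remainder: -24u+144. Dividing through by -24 gives the monic gcd u-6.
Cancel u-6 from numerator and denominator to get the reduced form.

(-u^2+13u-42)/(u-3)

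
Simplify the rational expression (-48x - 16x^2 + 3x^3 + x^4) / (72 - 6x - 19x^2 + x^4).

Apply the Euclidean algorithm:
  x^4 + 3x^3 - 16x^2 - 48x = (x^4 - 19x^2 - 6x + 72) + (3x^3 + 3x^2 - 42x - 72)
  x^4 - 19x^2 - 6x + 72 = ((1/3)x - 1/3)(3x^3 + 3x^2 - 42x - 72) + (-4x^2 + 4x + 48)
  3x^3 + 3x^2 - 42x - 72 = (-(3/4)x - 3/2)(-4x^2 + 4x + 48) + (0)
Last nonzero remainder: -4x^2 + 4x + 48. Dividing through by -4 gives the monic gcd x^2 - x - 12.
Cancel x^2 - x - 12 from numerator and denominator to get the reduced form.

(4x + x^2)/(-6 + x + x^2)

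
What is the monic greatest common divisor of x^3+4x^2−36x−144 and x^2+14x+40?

x+4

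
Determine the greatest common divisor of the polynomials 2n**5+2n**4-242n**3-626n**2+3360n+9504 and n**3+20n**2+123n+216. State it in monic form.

n**2+12n+27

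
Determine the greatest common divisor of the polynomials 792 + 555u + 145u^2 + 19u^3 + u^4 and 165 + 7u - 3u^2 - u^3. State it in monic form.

33 + 8u + u^2

Repeated division with remainder:
  u^4 + 19u^3 + 145u^2 + 555u + 792 = (-u - 16)(-u^3 - 3u^2 + 7u + 165) + (104u^2 + 832u + 3432)
  -u^3 - 3u^2 + 7u + 165 = (-(1/104)u + 5/104)(104u^2 + 832u + 3432) + (0)
Last nonzero remainder: 104u^2 + 832u + 3432. Dividing through by 104 gives the monic gcd u^2 + 8u + 33.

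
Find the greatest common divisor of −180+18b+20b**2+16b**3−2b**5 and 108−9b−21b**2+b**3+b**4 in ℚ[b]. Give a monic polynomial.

Euclidean algorithm in ℚ[b]:
  −2b**5+16b**3+20b**2+18b−180 = (−2b+2)(b**4+b**3−21b**2−9b+108) + (−28b**3+44b**2+252b−396)
  b**4+b**3−21b**2−9b+108 = (−(1/28)b−9/98)(−28b**3+44b**2+252b−396) + (−(390/49)b**2+3510/49)
  −28b**3+44b**2+252b−396 = ((686/195)b−1078/195)(−(390/49)b**2+3510/49) + (0)
Last nonzero remainder: −(390/49)b**2+3510/49. Dividing through by −390/49 gives the monic gcd b**2−9.

−9+b**2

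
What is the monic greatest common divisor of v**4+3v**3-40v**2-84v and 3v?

Euclidean algorithm in ℚ[v]:
  v**4+3v**3-40v**2-84v = ((1/3)v**3+v**2-(40/3)v-28)(3v) + (0)
Last nonzero remainder: 3v. Dividing through by 3 gives the monic gcd v.

v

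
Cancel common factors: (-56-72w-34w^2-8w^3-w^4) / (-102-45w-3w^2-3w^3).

(28+22w+6w^2+w^3)/(51-3w+3w^2)

Apply the Euclidean algorithm:
  -w^4-8w^3-34w^2-72w-56 = ((1/3)w+7/3)(-3w^3-3w^2-45w-102) + (-12w^2+67w+182)
  -3w^3-3w^2-45w-102 = ((1/4)w+79/48)(-12w^2+67w+182) + (-(9637/48)w-9637/24)
  -12w^2+67w+182 = ((576/9637)w-4368/9637)(-(9637/48)w-9637/24) + (0)
Last nonzero remainder: -(9637/48)w-9637/24. Dividing through by -9637/48 gives the monic gcd w+2.
Cancel w+2 from numerator and denominator to get the reduced form.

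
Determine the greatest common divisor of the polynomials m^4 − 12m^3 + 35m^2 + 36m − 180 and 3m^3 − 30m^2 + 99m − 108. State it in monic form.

By polynomial division,
  m^4 − 12m^3 + 35m^2 + 36m − 180 = ((1/3)m − 2/3)(3m^3 − 30m^2 + 99m − 108) + (−18m^2 + 138m − 252)
  3m^3 − 30m^2 + 99m − 108 = (−(1/6)m + 7/18)(−18m^2 + 138m − 252) + ((10/3)m − 10)
  −18m^2 + 138m − 252 = (−(27/5)m + 126/5)((10/3)m − 10) + (0)
Last nonzero remainder: (10/3)m − 10. Dividing through by 10/3 gives the monic gcd m − 3.

m − 3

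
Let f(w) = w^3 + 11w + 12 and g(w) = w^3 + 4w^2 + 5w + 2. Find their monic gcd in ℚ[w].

w + 1

Repeated division with remainder:
  w^3 + 11w + 12 = (w^3 + 4w^2 + 5w + 2) + (-4w^2 + 6w + 10)
  w^3 + 4w^2 + 5w + 2 = (-(1/4)w - 11/8)(-4w^2 + 6w + 10) + ((63/4)w + 63/4)
  -4w^2 + 6w + 10 = (-(16/63)w + 40/63)((63/4)w + 63/4) + (0)
Last nonzero remainder: (63/4)w + 63/4. Dividing through by 63/4 gives the monic gcd w + 1.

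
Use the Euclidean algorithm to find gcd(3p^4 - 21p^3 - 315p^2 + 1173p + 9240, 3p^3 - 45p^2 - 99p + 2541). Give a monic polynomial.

By polynomial division,
  3p^4 - 21p^3 - 315p^2 + 1173p + 9240 = (p + 8)(3p^3 - 45p^2 - 99p + 2541) + (144p^2 - 576p - 11088)
  3p^3 - 45p^2 - 99p + 2541 = ((1/48)p - 11/48)(144p^2 - 576p - 11088) + (0)
Last nonzero remainder: 144p^2 - 576p - 11088. Dividing through by 144 gives the monic gcd p^2 - 4p - 77.

p^2 - 4p - 77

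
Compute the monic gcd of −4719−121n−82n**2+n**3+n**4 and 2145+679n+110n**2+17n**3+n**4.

429+50n+12n**2+n**3

Repeated division with remainder:
  n**4+n**3−82n**2−121n−4719 = (n**4+17n**3+110n**2+679n+2145) + (−16n**3−192n**2−800n−6864)
  n**4+17n**3+110n**2+679n+2145 = (−(1/16)n−5/16)(−16n**3−192n**2−800n−6864) + (0)
Last nonzero remainder: −16n**3−192n**2−800n−6864. Dividing through by −16 gives the monic gcd n**3+12n**2+50n+429.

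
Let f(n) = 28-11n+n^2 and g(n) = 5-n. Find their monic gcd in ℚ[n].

1

Repeated division with remainder:
  n^2-11n+28 = (-n+6)(-n+5) + (-2)
  -n+5 = ((1/2)n-5/2)(-2) + (0)
The last nonzero remainder is the constant -2, so the polynomials are coprime and gcd = 1.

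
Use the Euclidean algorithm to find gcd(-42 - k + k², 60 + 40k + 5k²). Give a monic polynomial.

By polynomial division,
  k² - k - 42 = (1/5)(5k² + 40k + 60) + (-9k - 54)
  5k² + 40k + 60 = (-(5/9)k - 10/9)(-9k - 54) + (0)
Last nonzero remainder: -9k - 54. Dividing through by -9 gives the monic gcd k + 6.

6 + k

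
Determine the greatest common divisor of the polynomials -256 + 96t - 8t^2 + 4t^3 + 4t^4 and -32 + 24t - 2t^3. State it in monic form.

-8 + 2t + t^2

Euclidean algorithm in ℚ[t]:
  4t^4 + 4t^3 - 8t^2 + 96t - 256 = (-2t - 2)(-2t^3 + 24t - 32) + (40t^2 + 80t - 320)
  -2t^3 + 24t - 32 = (-(1/20)t + 1/10)(40t^2 + 80t - 320) + (0)
Last nonzero remainder: 40t^2 + 80t - 320. Dividing through by 40 gives the monic gcd t^2 + 2t - 8.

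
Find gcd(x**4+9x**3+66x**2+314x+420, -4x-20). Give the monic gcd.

By polynomial division,
  x**4+9x**3+66x**2+314x+420 = (-(1/4)x**3-x**2-(23/2)x-21)(-4x-20) + (0)
Last nonzero remainder: -4x-20. Dividing through by -4 gives the monic gcd x+5.

x+5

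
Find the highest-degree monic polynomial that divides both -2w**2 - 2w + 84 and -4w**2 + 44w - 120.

w - 6

Apply the Euclidean algorithm:
  -2w**2 - 2w + 84 = (1/2)(-4w**2 + 44w - 120) + (-24w + 144)
  -4w**2 + 44w - 120 = ((1/6)w - 5/6)(-24w + 144) + (0)
Last nonzero remainder: -24w + 144. Dividing through by -24 gives the monic gcd w - 6.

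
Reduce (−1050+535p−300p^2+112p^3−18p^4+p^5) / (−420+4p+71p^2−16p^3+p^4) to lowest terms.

Apply the Euclidean algorithm:
  p^5−18p^4+112p^3−300p^2+535p−1050 = (p−2)(p^4−16p^3+71p^2+4p−420) + (9p^3−162p^2+963p−1890)
  p^4−16p^3+71p^2+4p−420 = ((1/9)p+2/9)(9p^3−162p^2+963p−1890) + (0)
Last nonzero remainder: 9p^3−162p^2+963p−1890. Dividing through by 9 gives the monic gcd p^3−18p^2+107p−210.
Cancel p^3−18p^2+107p−210 from numerator and denominator to get the reduced form.

(5+p^2)/(2+p)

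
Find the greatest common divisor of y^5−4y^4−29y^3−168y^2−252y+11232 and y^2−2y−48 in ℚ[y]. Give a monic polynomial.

By polynomial division,
  y^5−4y^4−29y^3−168y^2−252y+11232 = (y^3−2y^2+15y−234)(y^2−2y−48) + (0)
The last nonzero remainder y^2−2y−48 is already monic.

y^2−2y−48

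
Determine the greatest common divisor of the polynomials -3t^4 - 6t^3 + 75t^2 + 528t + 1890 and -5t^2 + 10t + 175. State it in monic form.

t^2 - 2t - 35

Apply the Euclidean algorithm:
  -3t^4 - 6t^3 + 75t^2 + 528t + 1890 = ((3/5)t^2 + (12/5)t + 54/5)(-5t^2 + 10t + 175) + (0)
Last nonzero remainder: -5t^2 + 10t + 175. Dividing through by -5 gives the monic gcd t^2 - 2t - 35.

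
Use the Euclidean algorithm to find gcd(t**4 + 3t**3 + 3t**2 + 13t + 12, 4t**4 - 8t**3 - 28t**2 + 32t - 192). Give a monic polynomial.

Apply the Euclidean algorithm:
  t**4 + 3t**3 + 3t**2 + 13t + 12 = (1/4)(4t**4 - 8t**3 - 28t**2 + 32t - 192) + (5t**3 + 10t**2 + 5t + 60)
  4t**4 - 8t**3 - 28t**2 + 32t - 192 = ((4/5)t - 16/5)(5t**3 + 10t**2 + 5t + 60) + (0)
Last nonzero remainder: 5t**3 + 10t**2 + 5t + 60. Dividing through by 5 gives the monic gcd t**3 + 2t**2 + t + 12.

t**3 + 2t**2 + t + 12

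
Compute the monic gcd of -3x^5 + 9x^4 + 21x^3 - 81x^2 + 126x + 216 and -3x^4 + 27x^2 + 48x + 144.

x^2 - x - 12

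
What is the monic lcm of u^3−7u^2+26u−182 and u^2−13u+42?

u^4−13u^3+68u^2−338u+1092

Repeated division with remainder:
  u^3−7u^2+26u−182 = (u+6)(u^2−13u+42) + (62u−434)
  u^2−13u+42 = ((1/62)u−3/31)(62u−434) + (0)
Last nonzero remainder: 62u−434. Dividing through by 62 gives the monic gcd u−7.
Then lcm(f, g) = f·g / gcd(f, g); expanding and making the result monic gives the answer.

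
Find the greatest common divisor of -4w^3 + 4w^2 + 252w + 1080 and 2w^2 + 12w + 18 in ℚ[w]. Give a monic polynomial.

Apply the Euclidean algorithm:
  -4w^3 + 4w^2 + 252w + 1080 = (-2w + 14)(2w^2 + 12w + 18) + (120w + 828)
  2w^2 + 12w + 18 = ((1/60)w - 3/200)(120w + 828) + (1521/50)
  120w + 828 = ((2000/507)w + 4600/169)(1521/50) + (0)
The last nonzero remainder is the constant 1521/50, so the polynomials are coprime and gcd = 1.

1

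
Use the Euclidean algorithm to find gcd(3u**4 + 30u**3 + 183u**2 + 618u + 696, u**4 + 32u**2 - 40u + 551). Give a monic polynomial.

Repeated division with remainder:
  3u**4 + 30u**3 + 183u**2 + 618u + 696 = (3)(u**4 + 32u**2 - 40u + 551) + (30u**3 + 87u**2 + 738u - 957)
  u**4 + 32u**2 - 40u + 551 = ((1/30)u - 29/300)(30u**3 + 87u**2 + 738u - 957) + ((1581/100)u**2 + (1581/25)u + 45849/100)
  30u**3 + 87u**2 + 738u - 957 = ((1000/527)u - 1100/527)((1581/100)u**2 + (1581/25)u + 45849/100) + (0)
Last nonzero remainder: (1581/100)u**2 + (1581/25)u + 45849/100. Dividing through by 1581/100 gives the monic gcd u**2 + 4u + 29.

u**2 + 4u + 29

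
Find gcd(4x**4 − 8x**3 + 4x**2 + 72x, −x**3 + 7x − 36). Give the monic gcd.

x**2 − 4x + 9

Apply the Euclidean algorithm:
  4x**4 − 8x**3 + 4x**2 + 72x = (−4x + 8)(−x**3 + 7x − 36) + (32x**2 − 128x + 288)
  −x**3 + 7x − 36 = (−(1/32)x − 1/8)(32x**2 − 128x + 288) + (0)
Last nonzero remainder: 32x**2 − 128x + 288. Dividing through by 32 gives the monic gcd x**2 − 4x + 9.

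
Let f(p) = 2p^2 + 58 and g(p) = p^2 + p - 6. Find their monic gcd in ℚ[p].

By polynomial division,
  2p^2 + 58 = (2)(p^2 + p - 6) + (-2p + 70)
  p^2 + p - 6 = (-(1/2)p - 18)(-2p + 70) + (1254)
  -2p + 70 = (-(1/627)p + 35/627)(1254) + (0)
The last nonzero remainder is the constant 1254, so the polynomials are coprime and gcd = 1.

1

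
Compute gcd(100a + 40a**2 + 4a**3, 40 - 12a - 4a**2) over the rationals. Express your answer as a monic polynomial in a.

By polynomial division,
  4a**3 + 40a**2 + 100a = (-a - 7)(-4a**2 - 12a + 40) + (56a + 280)
  -4a**2 - 12a + 40 = (-(1/14)a + 1/7)(56a + 280) + (0)
Last nonzero remainder: 56a + 280. Dividing through by 56 gives the monic gcd a + 5.

5 + a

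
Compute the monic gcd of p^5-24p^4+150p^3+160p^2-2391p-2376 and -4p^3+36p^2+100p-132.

Euclidean algorithm in ℚ[p]:
  p^5-24p^4+150p^3+160p^2-2391p-2376 = (-(1/4)p^2+(15/4)p-10)(-4p^3+36p^2+100p-132) + (112p^2-896p-3696)
  -4p^3+36p^2+100p-132 = (-(1/28)p+1/28)(112p^2-896p-3696) + (0)
Last nonzero remainder: 112p^2-896p-3696. Dividing through by 112 gives the monic gcd p^2-8p-33.

p^2-8p-33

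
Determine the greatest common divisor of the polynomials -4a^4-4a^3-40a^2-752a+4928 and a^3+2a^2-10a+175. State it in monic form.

a+7

By polynomial division,
  -4a^4-4a^3-40a^2-752a+4928 = (-4a+4)(a^3+2a^2-10a+175) + (-88a^2-12a+4228)
  a^3+2a^2-10a+175 = (-(1/88)a-41/1936)(-88a^2-12a+4228) + ((18291/484)a+128037/484)
  -88a^2-12a+4228 = (-(42592/18291)a+292336/18291)((18291/484)a+128037/484) + (0)
Last nonzero remainder: (18291/484)a+128037/484. Dividing through by 18291/484 gives the monic gcd a+7.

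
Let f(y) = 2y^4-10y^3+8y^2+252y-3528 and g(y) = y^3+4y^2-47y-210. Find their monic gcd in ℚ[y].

By polynomial division,
  2y^4-10y^3+8y^2+252y-3528 = (2y-18)(y^3+4y^2-47y-210) + (174y^2-174y-7308)
  y^3+4y^2-47y-210 = ((1/174)y+5/174)(174y^2-174y-7308) + (0)
Last nonzero remainder: 174y^2-174y-7308. Dividing through by 174 gives the monic gcd y^2-y-42.

y^2-y-42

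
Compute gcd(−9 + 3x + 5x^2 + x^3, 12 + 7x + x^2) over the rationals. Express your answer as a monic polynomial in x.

By polynomial division,
  x^3 + 5x^2 + 3x − 9 = (x − 2)(x^2 + 7x + 12) + (5x + 15)
  x^2 + 7x + 12 = ((1/5)x + 4/5)(5x + 15) + (0)
Last nonzero remainder: 5x + 15. Dividing through by 5 gives the monic gcd x + 3.

3 + x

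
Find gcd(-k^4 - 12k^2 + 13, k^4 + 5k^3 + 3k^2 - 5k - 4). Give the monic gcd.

k^2 - 1

Apply the Euclidean algorithm:
  -k^4 - 12k^2 + 13 = (-1)(k^4 + 5k^3 + 3k^2 - 5k - 4) + (5k^3 - 9k^2 - 5k + 9)
  k^4 + 5k^3 + 3k^2 - 5k - 4 = ((1/5)k + 34/25)(5k^3 - 9k^2 - 5k + 9) + ((406/25)k^2 - 406/25)
  5k^3 - 9k^2 - 5k + 9 = ((125/406)k - 225/406)((406/25)k^2 - 406/25) + (0)
Last nonzero remainder: (406/25)k^2 - 406/25. Dividing through by 406/25 gives the monic gcd k^2 - 1.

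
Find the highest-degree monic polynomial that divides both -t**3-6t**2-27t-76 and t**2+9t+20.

Euclidean algorithm in ℚ[t]:
  -t**3-6t**2-27t-76 = (-t+3)(t**2+9t+20) + (-34t-136)
  t**2+9t+20 = (-(1/34)t-5/34)(-34t-136) + (0)
Last nonzero remainder: -34t-136. Dividing through by -34 gives the monic gcd t+4.

t+4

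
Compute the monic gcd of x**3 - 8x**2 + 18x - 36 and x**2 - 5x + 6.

Euclidean algorithm in ℚ[x]:
  x**3 - 8x**2 + 18x - 36 = (x - 3)(x**2 - 5x + 6) + (-3x - 18)
  x**2 - 5x + 6 = (-(1/3)x + 11/3)(-3x - 18) + (72)
  -3x - 18 = (-(1/24)x - 1/4)(72) + (0)
The last nonzero remainder is the constant 72, so the polynomials are coprime and gcd = 1.

1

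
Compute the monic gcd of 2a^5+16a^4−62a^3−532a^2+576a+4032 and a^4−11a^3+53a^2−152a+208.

Euclidean algorithm in ℚ[a]:
  2a^5+16a^4−62a^3−532a^2+576a+4032 = (2a+38)(a^4−11a^3+53a^2−152a+208) + (250a^3−2242a^2+5936a−3872)
  a^4−11a^3+53a^2−152a+208 = ((1/250)a−127/15625)(250a^3−2242a^2+5936a−3872) + ((172391/15625)a^2−(1379128/15625)a+2758256/15625)
  250a^3−2242a^2+5936a−3872 = ((3906250/172391)a−3781250/172391)((172391/15625)a^2−(1379128/15625)a+2758256/15625) + (0)
Last nonzero remainder: (172391/15625)a^2−(1379128/15625)a+2758256/15625. Dividing through by 172391/15625 gives the monic gcd a^2−8a+16.

a^2−8a+16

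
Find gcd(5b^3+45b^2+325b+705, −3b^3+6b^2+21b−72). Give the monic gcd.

Euclidean algorithm in ℚ[b]:
  5b^3+45b^2+325b+705 = (−5/3)(−3b^3+6b^2+21b−72) + (55b^2+360b+585)
  −3b^3+6b^2+21b−72 = (−(3/55)b+282/605)(55b^2+360b+585) + (−(13902/121)b−41706/121)
  55b^2+360b+585 = (−(6655/13902)b−7865/4634)(−(13902/121)b−41706/121) + (0)
Last nonzero remainder: −(13902/121)b−41706/121. Dividing through by −13902/121 gives the monic gcd b+3.

b+3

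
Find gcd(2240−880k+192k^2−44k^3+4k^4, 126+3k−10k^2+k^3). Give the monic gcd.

Repeated division with remainder:
  4k^4−44k^3+192k^2−880k+2240 = (4k−4)(k^3−10k^2+3k+126) + (140k^2−1372k+2744)
  k^3−10k^2+3k+126 = ((1/140)k−1/700)(140k^2−1372k+2744) + (−(464/25)k+3248/25)
  140k^2−1372k+2744 = (−(875/116)k+1225/58)(−(464/25)k+3248/25) + (0)
Last nonzero remainder: −(464/25)k+3248/25. Dividing through by −464/25 gives the monic gcd k−7.

−7+k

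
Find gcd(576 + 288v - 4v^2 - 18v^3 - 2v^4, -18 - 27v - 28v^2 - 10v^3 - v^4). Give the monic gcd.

18 + 9v + v^2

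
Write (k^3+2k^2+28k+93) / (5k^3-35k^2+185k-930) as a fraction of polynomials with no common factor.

Repeated division with remainder:
  k^3+2k^2+28k+93 = (1/5)(5k^3-35k^2+185k-930) + (9k^2-9k+279)
  5k^3-35k^2+185k-930 = ((5/9)k-10/3)(9k^2-9k+279) + (0)
Last nonzero remainder: 9k^2-9k+279. Dividing through by 9 gives the monic gcd k^2-k+31.
Cancel k^2-k+31 from numerator and denominator to get the reduced form.

(k+3)/(5k-30)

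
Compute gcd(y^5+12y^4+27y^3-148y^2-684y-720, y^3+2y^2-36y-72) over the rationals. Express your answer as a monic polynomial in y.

y^2+8y+12

Repeated division with remainder:
  y^5+12y^4+27y^3-148y^2-684y-720 = (y^2+10y+43)(y^3+2y^2-36y-72) + (198y^2+1584y+2376)
  y^3+2y^2-36y-72 = ((1/198)y-1/33)(198y^2+1584y+2376) + (0)
Last nonzero remainder: 198y^2+1584y+2376. Dividing through by 198 gives the monic gcd y^2+8y+12.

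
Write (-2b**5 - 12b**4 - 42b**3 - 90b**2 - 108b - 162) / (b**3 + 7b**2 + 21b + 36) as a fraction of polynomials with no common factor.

(-2b**3 - 6b**2 - 6b - 18)/(b + 4)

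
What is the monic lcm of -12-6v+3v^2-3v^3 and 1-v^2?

By polynomial division,
  -3v^3+3v^2-6v-12 = (3v-3)(-v^2+1) + (-9v-9)
  -v^2+1 = ((1/9)v-1/9)(-9v-9) + (0)
Last nonzero remainder: -9v-9. Dividing through by -9 gives the monic gcd v+1.
Then lcm(f, g) = f·g / gcd(f, g); expanding and making the result monic gives the answer.

-4+2v+3v^2-2v^3+v^4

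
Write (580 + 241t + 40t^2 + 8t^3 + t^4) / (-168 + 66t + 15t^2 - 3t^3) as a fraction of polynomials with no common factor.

Euclidean algorithm in ℚ[t]:
  t^4 + 8t^3 + 40t^2 + 241t + 580 = (-(1/3)t - 13/3)(-3t^3 + 15t^2 + 66t - 168) + (127t^2 + 471t - 148)
  -3t^3 + 15t^2 + 66t - 168 = (-(3/127)t + 3318/16129)(127t^2 + 471t - 148) + (-(554652/16129)t - 2218608/16129)
  127t^2 + 471t - 148 = (-(2048383/554652)t + 596773/554652)(-(554652/16129)t - 2218608/16129) + (0)
Last nonzero remainder: -(554652/16129)t - 2218608/16129. Dividing through by -554652/16129 gives the monic gcd t + 4.
Cancel t + 4 from numerator and denominator to get the reduced form.

(-145 - 24t - 4t^2 - t^3)/(42 - 27t + 3t^2)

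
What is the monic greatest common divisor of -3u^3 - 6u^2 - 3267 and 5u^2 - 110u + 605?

1

Euclidean algorithm in ℚ[u]:
  -3u^3 - 6u^2 - 3267 = (-(3/5)u - 72/5)(5u^2 - 110u + 605) + (-1221u + 5445)
  5u^2 - 110u + 605 = (-(5/1221)u + 295/4107)(-1221u + 5445) + (292820/1369)
  -1221u + 5445 = (-(151959/26620)u + 12321/484)(292820/1369) + (0)
The last nonzero remainder is the constant 292820/1369, so the polynomials are coprime and gcd = 1.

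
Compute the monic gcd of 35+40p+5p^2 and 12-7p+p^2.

1

Euclidean algorithm in ℚ[p]:
  5p^2+40p+35 = (5)(p^2-7p+12) + (75p-25)
  p^2-7p+12 = ((1/75)p-4/45)(75p-25) + (88/9)
  75p-25 = ((675/88)p-225/88)(88/9) + (0)
The last nonzero remainder is the constant 88/9, so the polynomials are coprime and gcd = 1.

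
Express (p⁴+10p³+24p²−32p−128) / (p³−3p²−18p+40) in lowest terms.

Euclidean algorithm in ℚ[p]:
  p⁴+10p³+24p²−32p−128 = (p+13)(p³−3p²−18p+40) + (81p²+162p−648)
  p³−3p²−18p+40 = ((1/81)p−5/81)(81p²+162p−648) + (0)
Last nonzero remainder: 81p²+162p−648. Dividing through by 81 gives the monic gcd p²+2p−8.
Cancel p²+2p−8 from numerator and denominator to get the reduced form.

(p²+8p+16)/(p−5)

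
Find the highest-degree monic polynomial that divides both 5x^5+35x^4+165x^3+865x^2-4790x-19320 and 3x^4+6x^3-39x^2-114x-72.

x^2-x-12

Repeated division with remainder:
  5x^5+35x^4+165x^3+865x^2-4790x-19320 = ((5/3)x+25/3)(3x^4+6x^3-39x^2-114x-72) + (180x^3+1380x^2-3720x-18720)
  3x^4+6x^3-39x^2-114x-72 = ((1/60)x-17/180)(180x^3+1380x^2-3720x-18720) + ((460/3)x^2-(460/3)x-1840)
  180x^3+1380x^2-3720x-18720 = ((27/23)x+234/23)((460/3)x^2-(460/3)x-1840) + (0)
Last nonzero remainder: (460/3)x^2-(460/3)x-1840. Dividing through by 460/3 gives the monic gcd x^2-x-12.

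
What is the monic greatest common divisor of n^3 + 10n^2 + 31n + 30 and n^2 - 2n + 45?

1

Repeated division with remainder:
  n^3 + 10n^2 + 31n + 30 = (n + 12)(n^2 - 2n + 45) + (10n - 510)
  n^2 - 2n + 45 = ((1/10)n + 49/10)(10n - 510) + (2544)
  10n - 510 = ((5/1272)n - 85/424)(2544) + (0)
The last nonzero remainder is the constant 2544, so the polynomials are coprime and gcd = 1.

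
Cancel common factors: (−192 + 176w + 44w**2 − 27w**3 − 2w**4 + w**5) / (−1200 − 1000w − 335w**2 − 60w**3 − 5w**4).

Apply the Euclidean algorithm:
  w**5 − 2w**4 − 27w**3 + 44w**2 + 176w − 192 = (−(1/5)w + 14/5)(−5w**4 − 60w**3 − 335w**2 − 1000w − 1200) + (74w**3 + 782w**2 + 2736w + 3168)
  −5w**4 − 60w**3 − 335w**2 − 1000w − 1200 = (−(5/74)w − 265/2738)(74w**3 + 782w**2 + 2736w + 3168) + (−(101920/1369)w**2 − (713440/1369)w − 1223040/1369)
  74w**3 + 782w**2 + 2736w + 3168 = (−(50653/50960)w − 45177/12740)(−(101920/1369)w**2 − (713440/1369)w − 1223040/1369) + (0)
Last nonzero remainder: −(101920/1369)w**2 − (713440/1369)w − 1223040/1369. Dividing through by −101920/1369 gives the monic gcd w**2 + 7w + 12.
Cancel w**2 + 7w + 12 from numerator and denominator to get the reduced form.

(16 − 24w + 9w**2 − w**3)/(100 + 25w + 5w**2)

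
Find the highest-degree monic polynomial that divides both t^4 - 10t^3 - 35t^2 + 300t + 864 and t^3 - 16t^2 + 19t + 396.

Apply the Euclidean algorithm:
  t^4 - 10t^3 - 35t^2 + 300t + 864 = (t + 6)(t^3 - 16t^2 + 19t + 396) + (42t^2 - 210t - 1512)
  t^3 - 16t^2 + 19t + 396 = ((1/42)t - 11/42)(42t^2 - 210t - 1512) + (0)
Last nonzero remainder: 42t^2 - 210t - 1512. Dividing through by 42 gives the monic gcd t^2 - 5t - 36.

t^2 - 5t - 36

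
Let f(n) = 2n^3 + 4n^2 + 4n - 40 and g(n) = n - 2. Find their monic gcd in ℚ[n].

n - 2

Apply the Euclidean algorithm:
  2n^3 + 4n^2 + 4n - 40 = (2n^2 + 8n + 20)(n - 2) + (0)
The last nonzero remainder n - 2 is already monic.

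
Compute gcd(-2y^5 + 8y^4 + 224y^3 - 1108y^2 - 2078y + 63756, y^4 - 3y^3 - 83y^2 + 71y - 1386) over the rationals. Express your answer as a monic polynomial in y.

Repeated division with remainder:
  -2y^5 + 8y^4 + 224y^3 - 1108y^2 - 2078y + 63756 = (-2y + 2)(y^4 - 3y^3 - 83y^2 + 71y - 1386) + (64y^3 - 800y^2 - 4992y + 66528)
  y^4 - 3y^3 - 83y^2 + 71y - 1386 = ((1/64)y + 19/128)(64y^3 - 800y^2 - 4992y + 66528) + ((455/4)y^2 - (455/2)y - 45045/4)
  64y^3 - 800y^2 - 4992y + 66528 = ((256/455)y - 384/65)((455/4)y^2 - (455/2)y - 45045/4) + (0)
Last nonzero remainder: (455/4)y^2 - (455/2)y - 45045/4. Dividing through by 455/4 gives the monic gcd y^2 - 2y - 99.

y^2 - 2y - 99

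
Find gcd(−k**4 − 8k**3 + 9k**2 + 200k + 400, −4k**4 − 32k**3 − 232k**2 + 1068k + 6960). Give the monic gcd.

k**2 − k − 20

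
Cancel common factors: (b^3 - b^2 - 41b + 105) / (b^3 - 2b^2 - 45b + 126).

(b - 5)/(b - 6)

Apply the Euclidean algorithm:
  b^3 - b^2 - 41b + 105 = (b^3 - 2b^2 - 45b + 126) + (b^2 + 4b - 21)
  b^3 - 2b^2 - 45b + 126 = (b - 6)(b^2 + 4b - 21) + (0)
The last nonzero remainder b^2 + 4b - 21 is already monic.
Cancel b^2 + 4b - 21 from numerator and denominator to get the reduced form.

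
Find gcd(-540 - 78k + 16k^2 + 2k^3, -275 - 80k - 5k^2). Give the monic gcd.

5 + k

By polynomial division,
  2k^3 + 16k^2 - 78k - 540 = (-(2/5)k + 16/5)(-5k^2 - 80k - 275) + (68k + 340)
  -5k^2 - 80k - 275 = (-(5/68)k - 55/68)(68k + 340) + (0)
Last nonzero remainder: 68k + 340. Dividing through by 68 gives the monic gcd k + 5.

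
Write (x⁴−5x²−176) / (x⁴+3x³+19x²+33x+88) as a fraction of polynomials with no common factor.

(x²−16)/(x²+3x+8)

Euclidean algorithm in ℚ[x]:
  x⁴−5x²−176 = (x⁴+3x³+19x²+33x+88) + (−3x³−24x²−33x−264)
  x⁴+3x³+19x²+33x+88 = (−(1/3)x+5/3)(−3x³−24x²−33x−264) + (48x²+528)
  −3x³−24x²−33x−264 = (−(1/16)x−1/2)(48x²+528) + (0)
Last nonzero remainder: 48x²+528. Dividing through by 48 gives the monic gcd x²+11.
Cancel x²+11 from numerator and denominator to get the reduced form.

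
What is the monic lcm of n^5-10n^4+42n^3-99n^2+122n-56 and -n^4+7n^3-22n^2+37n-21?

By polynomial division,
  n^5-10n^4+42n^3-99n^2+122n-56 = (-n+3)(-n^4+7n^3-22n^2+37n-21) + (-n^3+4n^2-10n+7)
  -n^4+7n^3-22n^2+37n-21 = (n-3)(-n^3+4n^2-10n+7) + (0)
Last nonzero remainder: -n^3+4n^2-10n+7. Dividing through by -1 gives the monic gcd n^3-4n^2+10n-7.
Then lcm(f, g) = f·g / gcd(f, g); expanding and making the result monic gives the answer.

n^6-13n^5+72n^4-225n^3+419n^2-422n+168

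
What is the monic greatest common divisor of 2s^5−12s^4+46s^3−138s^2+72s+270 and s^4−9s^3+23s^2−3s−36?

s^3−5s^2+3s+9

Repeated division with remainder:
  2s^5−12s^4+46s^3−138s^2+72s+270 = (2s+6)(s^4−9s^3+23s^2−3s−36) + (54s^3−270s^2+162s+486)
  s^4−9s^3+23s^2−3s−36 = ((1/54)s−2/27)(54s^3−270s^2+162s+486) + (0)
Last nonzero remainder: 54s^3−270s^2+162s+486. Dividing through by 54 gives the monic gcd s^3−5s^2+3s+9.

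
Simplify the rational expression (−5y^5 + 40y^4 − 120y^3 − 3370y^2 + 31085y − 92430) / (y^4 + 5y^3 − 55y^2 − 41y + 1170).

(−5y^2 + 40y − 395)/(y + 5)

By polynomial division,
  −5y^5 + 40y^4 − 120y^3 − 3370y^2 + 31085y − 92430 = (−5y + 65)(y^4 + 5y^3 − 55y^2 − 41y + 1170) + (−720y^3 + 39600y − 168480)
  y^4 + 5y^3 − 55y^2 − 41y + 1170 = (−(1/720)y − 1/144)(−720y^3 + 39600y − 168480) + (0)
Last nonzero remainder: −720y^3 + 39600y − 168480. Dividing through by −720 gives the monic gcd y^3 − 55y + 234.
Cancel y^3 − 55y + 234 from numerator and denominator to get the reduced form.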